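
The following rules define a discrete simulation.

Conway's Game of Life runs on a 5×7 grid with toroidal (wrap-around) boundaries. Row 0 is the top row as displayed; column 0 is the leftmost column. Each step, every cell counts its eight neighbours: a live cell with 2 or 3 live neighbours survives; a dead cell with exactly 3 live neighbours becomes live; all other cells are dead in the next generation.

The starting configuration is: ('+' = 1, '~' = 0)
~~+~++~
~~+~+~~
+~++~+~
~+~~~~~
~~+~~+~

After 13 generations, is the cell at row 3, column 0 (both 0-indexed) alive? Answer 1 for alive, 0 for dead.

t=0: ~~+~++~
~~+~+~~
+~++~+~
~+~~~~~
~~+~~+~
t=1: ~++~++~
~~+~~~+
~~+++~~
~+~++~+
~+++++~
t=2: +~~~~~+
~~~~~~~
++~~+~~
++~~~~~
~~~~~~+
t=3: +~~~~~+
~+~~~~+
++~~~~~
~+~~~~+
~+~~~~+
t=4: ~+~~~++
~+~~~~+
~++~~~+
~++~~~+
~+~~~++
t=5: ~++~~~~
~+~~~~+
~~~~~++
~~~~~~+
~+~~~~~
t=6: ~++~~~~
~++~~++
~~~~~++
+~~~~++
+++~~~~
t=7: ~~~+~~+
~++~~++
~+~~+~~
~~~~~+~
~~+~~~~
t=8: ++~+~++
~++++++
+++~+~+
~~~~~~~
~~~~~~~
t=9: ~+~+~~~
~~~~~~~
~~~~+~+
++~~~~~
+~~~~~+
t=10: +~~~~~~
~~~~~~~
+~~~~~~
~+~~~+~
~~+~~~+
t=11: ~~~~~~~
~~~~~~~
~~~~~~~
++~~~~+
++~~~~+
t=12: +~~~~~~
~~~~~~~
+~~~~~~
~+~~~~+
~+~~~~+
t=13: +~~~~~~
~~~~~~~
+~~~~~~
~+~~~~+
~+~~~~+

0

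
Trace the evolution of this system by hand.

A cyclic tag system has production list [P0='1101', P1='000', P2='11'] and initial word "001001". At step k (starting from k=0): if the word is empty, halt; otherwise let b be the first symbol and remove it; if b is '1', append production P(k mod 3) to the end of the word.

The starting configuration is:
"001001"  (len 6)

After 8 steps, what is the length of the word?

step 0: "001001"  (len 6)
step 1: "01001"  (len 5)
step 2: "1001"  (len 4)
step 3: "00111"  (len 5)
step 4: "0111"  (len 4)
step 5: "111"  (len 3)
step 6: "1111"  (len 4)
step 7: "1111101"  (len 7)
step 8: "111101000"  (len 9)

9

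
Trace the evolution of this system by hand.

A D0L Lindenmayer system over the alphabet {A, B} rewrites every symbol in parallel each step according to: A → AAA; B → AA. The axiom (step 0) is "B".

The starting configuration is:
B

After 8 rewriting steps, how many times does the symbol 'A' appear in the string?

[0] B
[1] AA
[2] AAAAAA
[3] AAAAAAAAAAAAAAAAAA
[4] AAAAAAAAAAAAAAAAAAAAAAAAAAAAAAAAAAAAAAAAAAAAAAAAAAAAAA
[5] AAAAAAAAAAAAAAAAAAAAAAAAAAAAAAAAAAAAAAAAAAAAAAAAAAAAAAAAAA…AAAAAAAAAAAAAAAAAAAAAAAAAAAAAAAAAAAAAAAAAAAAAAAAAAAAAAAAAA  (len 162)
[6] AAAAAAAAAAAAAAAAAAAAAAAAAAAAAAAAAAAAAAAAAAAAAAAAAAAAAAAAAA…AAAAAAAAAAAAAAAAAAAAAAAAAAAAAAAAAAAAAAAAAAAAAAAAAAAAAAAAAA  (len 486)
[7] AAAAAAAAAAAAAAAAAAAAAAAAAAAAAAAAAAAAAAAAAAAAAAAAAAAAAAAAAA…AAAAAAAAAAAAAAAAAAAAAAAAAAAAAAAAAAAAAAAAAAAAAAAAAAAAAAAAAA  (len 1458)
[8] AAAAAAAAAAAAAAAAAAAAAAAAAAAAAAAAAAAAAAAAAAAAAAAAAAAAAAAAAA…AAAAAAAAAAAAAAAAAAAAAAAAAAAAAAAAAAAAAAAAAAAAAAAAAAAAAAAAAA  (len 4374)

4374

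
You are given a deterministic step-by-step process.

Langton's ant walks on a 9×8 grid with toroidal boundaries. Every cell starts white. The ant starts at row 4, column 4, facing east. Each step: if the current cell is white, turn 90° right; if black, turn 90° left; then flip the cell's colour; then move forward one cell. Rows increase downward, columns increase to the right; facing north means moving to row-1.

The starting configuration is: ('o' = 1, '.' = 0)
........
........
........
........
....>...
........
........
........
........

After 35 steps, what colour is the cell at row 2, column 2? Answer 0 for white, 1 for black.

0

gen 0: ........
........
........
........
....>...
........
........
........
........
gen 1: ........
........
........
........
....o...
....v...
........
........
........
gen 2: ........
........
........
........
....o...
...<o...
........
........
........
gen 3: ........
........
........
........
...^o...
...oo...
........
........
........
gen 4: ........
........
........
........
...o>...
...oo...
........
........
........
gen 5: ........
........
........
....^...
...o....
...oo...
........
........
........
gen 6: ........
........
........
....o>..
...o....
...oo...
........
........
........
gen 7: ........
........
........
....oo..
...o.v..
...oo...
........
........
........
gen 8: ........
........
........
....oo..
...o<o..
...oo...
........
........
........
gen 9: ........
........
........
....^o..
...ooo..
...oo...
........
........
........
gen 10: ........
........
........
...<.o..
...ooo..
...oo...
........
........
........
gen 11: ........
........
...^....
...o.o..
...ooo..
...oo...
........
........
........
gen 12: ........
........
...o>...
...o.o..
...ooo..
...oo...
........
........
........
gen 13: ........
........
...oo...
...ovo..
...ooo..
...oo...
........
........
........
gen 14: ........
........
...oo...
...<oo..
...ooo..
...oo...
........
........
........
gen 15: ........
........
...oo...
....oo..
...voo..
...oo...
........
........
........
gen 16: ........
........
...oo...
....oo..
....>o..
...oo...
........
........
........
gen 17: ........
........
...oo...
....^o..
.....o..
...oo...
........
........
........
gen 18: ........
........
...oo...
...<.o..
.....o..
...oo...
........
........
........
gen 19: ........
........
...^o...
...o.o..
.....o..
...oo...
........
........
........
gen 20: ........
........
..<.o...
...o.o..
.....o..
...oo...
........
........
........
gen 21: ........
..^.....
..o.o...
...o.o..
.....o..
...oo...
........
........
........
gen 22: ........
..o>....
..o.o...
...o.o..
.....o..
...oo...
........
........
........
gen 23: ........
..oo....
..ovo...
...o.o..
.....o..
...oo...
........
........
........
gen 24: ........
..oo....
..<oo...
...o.o..
.....o..
...oo...
........
........
........
gen 25: ........
..oo....
...oo...
..vo.o..
.....o..
...oo...
........
........
........
gen 26: ........
..oo....
...oo...
.<oo.o..
.....o..
...oo...
........
........
........
gen 27: ........
..oo....
.^.oo...
.ooo.o..
.....o..
...oo...
........
........
........
gen 28: ........
..oo....
.o>oo...
.ooo.o..
.....o..
...oo...
........
........
........
gen 29: ........
..oo....
.oooo...
.ovo.o..
.....o..
...oo...
........
........
........
gen 30: ........
..oo....
.oooo...
.o.>.o..
.....o..
...oo...
........
........
........
gen 31: ........
..oo....
.oo^o...
.o...o..
.....o..
...oo...
........
........
........
gen 32: ........
..oo....
.o<.o...
.o...o..
.....o..
...oo...
........
........
........
gen 33: ........
..oo....
.o..o...
.ov..o..
.....o..
...oo...
........
........
........
gen 34: ........
..oo....
.o..o...
.<o..o..
.....o..
...oo...
........
........
........
gen 35: ........
..oo....
.o..o...
..o..o..
.v...o..
...oo...
........
........
........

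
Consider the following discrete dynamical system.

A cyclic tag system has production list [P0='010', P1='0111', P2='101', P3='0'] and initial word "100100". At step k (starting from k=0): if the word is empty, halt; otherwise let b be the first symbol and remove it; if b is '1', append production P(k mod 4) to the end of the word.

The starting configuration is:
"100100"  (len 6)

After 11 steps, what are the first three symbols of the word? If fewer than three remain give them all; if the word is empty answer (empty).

(empty)

k=0  "100100"  (len 6)
k=1  "00100010"  (len 8)
k=2  "0100010"  (len 7)
k=3  "100010"  (len 6)
k=4  "000100"  (len 6)
k=5  "00100"  (len 5)
k=6  "0100"  (len 4)
k=7  "100"  (len 3)
k=8  "000"  (len 3)
k=9  "00"  (len 2)
k=10  "0"  (len 1)
k=11  (halted — word empty)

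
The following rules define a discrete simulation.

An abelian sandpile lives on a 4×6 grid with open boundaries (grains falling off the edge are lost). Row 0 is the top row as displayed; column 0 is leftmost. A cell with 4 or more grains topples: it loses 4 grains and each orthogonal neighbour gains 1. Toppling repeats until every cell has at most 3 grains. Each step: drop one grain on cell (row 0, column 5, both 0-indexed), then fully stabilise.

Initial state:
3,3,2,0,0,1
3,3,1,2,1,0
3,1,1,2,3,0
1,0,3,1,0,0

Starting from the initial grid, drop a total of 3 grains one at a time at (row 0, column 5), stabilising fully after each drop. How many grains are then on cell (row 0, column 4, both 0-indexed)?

gen 0: 3,3,2,0,0,1
3,3,1,2,1,0
3,1,1,2,3,0
1,0,3,1,0,0
gen 1: 3,3,2,0,0,2
3,3,1,2,1,0
3,1,1,2,3,0
1,0,3,1,0,0
gen 2: 3,3,2,0,0,3
3,3,1,2,1,0
3,1,1,2,3,0
1,0,3,1,0,0
gen 3: 3,3,2,0,1,0
3,3,1,2,1,1
3,1,1,2,3,0
1,0,3,1,0,0

1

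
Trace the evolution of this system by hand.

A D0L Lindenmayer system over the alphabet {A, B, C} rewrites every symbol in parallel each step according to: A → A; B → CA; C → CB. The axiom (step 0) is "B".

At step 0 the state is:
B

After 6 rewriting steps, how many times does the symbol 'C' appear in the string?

8

gen 0: B
gen 1: CA
gen 2: CBA
gen 3: CBCAA
gen 4: CBCACBAA
gen 5: CBCACBACBCAAA
gen 6: CBCACBACBCAACBCACBAAA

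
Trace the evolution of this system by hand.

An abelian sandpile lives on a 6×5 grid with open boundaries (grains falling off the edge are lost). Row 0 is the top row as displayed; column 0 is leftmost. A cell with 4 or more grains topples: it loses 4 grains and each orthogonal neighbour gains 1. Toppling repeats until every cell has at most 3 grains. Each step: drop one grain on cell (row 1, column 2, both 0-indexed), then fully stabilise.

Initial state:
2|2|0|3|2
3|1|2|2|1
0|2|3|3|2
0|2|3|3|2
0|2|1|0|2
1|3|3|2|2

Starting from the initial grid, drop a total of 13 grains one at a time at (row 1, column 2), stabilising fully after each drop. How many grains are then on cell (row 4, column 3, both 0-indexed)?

2

0) 2|2|0|3|2
3|1|2|2|1
0|2|3|3|2
0|2|3|3|2
0|2|1|0|2
1|3|3|2|2
1) 2|2|0|3|2
3|1|3|2|1
0|2|3|3|2
0|2|3|3|2
0|2|1|0|2
1|3|3|2|2
2) 2|2|2|0|3
3|2|2|1|2
0|3|2|2|3
0|3|1|1|3
0|2|2|1|2
1|3|3|2|2
3) 2|2|2|0|3
3|2|3|1|2
0|3|2|2|3
0|3|1|1|3
0|2|2|1|2
1|3|3|2|2
4) 2|2|3|0|3
3|3|0|2|2
0|3|3|2|3
0|3|1|1|3
0|2|2|1|2
1|3|3|2|2
5) 2|2|3|0|3
3|3|1|2|2
0|3|3|2|3
0|3|1|1|3
0|2|2|1|2
1|3|3|2|2
6) 2|2|3|0|3
3|3|2|2|2
0|3|3|2|3
0|3|1|1|3
0|2|2|1|2
1|3|3|2|2
7) 2|2|3|0|3
3|3|3|2|2
0|3|3|2|3
0|3|1|1|3
0|2|2|1|2
1|3|3|2|2
8) 0|1|1|1|3
1|3|3|3|2
2|2|1|3|3
1|0|3|1|3
0|3|2|1|2
1|3|3|2|2
9) 0|2|2|3|0
2|0|2|2|1
2|3|3|1|2
1|0|3|3|0
0|3|2|1|3
1|3|3|2|2
10) 0|2|2|3|0
2|0|3|2|1
2|3|3|1|2
1|0|3|3|0
0|3|2|1|3
1|3|3|2|2
11) 0|2|3|3|0
2|2|1|3|1
3|0|2|3|2
1|2|1|0|1
0|3|3|2|3
1|3|3|2|2
12) 0|2|3|3|0
2|2|2|3|1
3|0|2|3|2
1|2|1|0|1
0|3|3|2|3
1|3|3|2|2
13) 0|2|3|3|0
2|2|3|3|1
3|0|2|3|2
1|2|1|0|1
0|3|3|2|3
1|3|3|2|2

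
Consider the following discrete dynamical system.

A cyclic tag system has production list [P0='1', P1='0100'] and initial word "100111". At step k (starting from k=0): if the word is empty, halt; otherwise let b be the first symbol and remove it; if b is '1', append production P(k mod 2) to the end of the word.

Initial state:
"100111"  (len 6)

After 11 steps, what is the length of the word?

step 0: "100111"  (len 6)
step 1: "001111"  (len 6)
step 2: "01111"  (len 5)
step 3: "1111"  (len 4)
step 4: "1110100"  (len 7)
step 5: "1101001"  (len 7)
step 6: "1010010100"  (len 10)
step 7: "0100101001"  (len 10)
step 8: "100101001"  (len 9)
step 9: "001010011"  (len 9)
step 10: "01010011"  (len 8)
step 11: "1010011"  (len 7)

7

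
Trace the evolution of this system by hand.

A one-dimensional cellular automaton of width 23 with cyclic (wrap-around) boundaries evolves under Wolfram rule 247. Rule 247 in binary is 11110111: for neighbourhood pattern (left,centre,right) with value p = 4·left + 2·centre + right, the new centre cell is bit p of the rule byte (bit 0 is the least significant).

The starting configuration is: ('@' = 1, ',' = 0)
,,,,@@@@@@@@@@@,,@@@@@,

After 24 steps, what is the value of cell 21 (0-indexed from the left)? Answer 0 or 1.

1

[0] ,,,,@@@@@@@@@@@,,@@@@@,
[1] @@@@,@@@@@@@@@@@@,@@@@@
[2] @@@@@,@@@@@@@@@@@@,@@@@
[3] @@@@@@,@@@@@@@@@@@@,@@@
[4] @@@@@@@,@@@@@@@@@@@@,@@
[5] @@@@@@@@,@@@@@@@@@@@@,@
[6] @@@@@@@@@,@@@@@@@@@@@@,
[7] ,@@@@@@@@@,@@@@@@@@@@@@
[8] @,@@@@@@@@@,@@@@@@@@@@@
[9] @@,@@@@@@@@@,@@@@@@@@@@
[10] @@@,@@@@@@@@@,@@@@@@@@@
[11] @@@@,@@@@@@@@@,@@@@@@@@
[12] @@@@@,@@@@@@@@@,@@@@@@@
[13] @@@@@@,@@@@@@@@@,@@@@@@
[14] @@@@@@@,@@@@@@@@@,@@@@@
[15] @@@@@@@@,@@@@@@@@@,@@@@
[16] @@@@@@@@@,@@@@@@@@@,@@@
[17] @@@@@@@@@@,@@@@@@@@@,@@
[18] @@@@@@@@@@@,@@@@@@@@@,@
[19] @@@@@@@@@@@@,@@@@@@@@@,
[20] ,@@@@@@@@@@@@,@@@@@@@@@
[21] @,@@@@@@@@@@@@,@@@@@@@@
[22] @@,@@@@@@@@@@@@,@@@@@@@
[23] @@@,@@@@@@@@@@@@,@@@@@@
[24] @@@@,@@@@@@@@@@@@,@@@@@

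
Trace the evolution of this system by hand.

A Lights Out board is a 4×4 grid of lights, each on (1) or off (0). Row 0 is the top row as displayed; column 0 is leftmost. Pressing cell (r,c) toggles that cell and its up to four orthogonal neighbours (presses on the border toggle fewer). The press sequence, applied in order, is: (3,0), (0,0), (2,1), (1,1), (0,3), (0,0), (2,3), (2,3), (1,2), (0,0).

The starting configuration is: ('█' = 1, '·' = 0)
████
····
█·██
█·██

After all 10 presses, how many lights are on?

8

[0] ████
····
█·██
█·██
[1] ████
····
··██
·███
[2] ··██
█···
··██
·███
[3] ··██
██··
██·█
··██
[4] ·███
··█·
█··█
··██
[5] ·█··
··██
█··█
··██
[6] █···
█·██
█··█
··██
[7] █···
█·█·
█·█·
··█·
[8] █···
█·██
█··█
··██
[9] █·█·
██··
█·██
··██
[10] ·██·
·█··
█·██
··██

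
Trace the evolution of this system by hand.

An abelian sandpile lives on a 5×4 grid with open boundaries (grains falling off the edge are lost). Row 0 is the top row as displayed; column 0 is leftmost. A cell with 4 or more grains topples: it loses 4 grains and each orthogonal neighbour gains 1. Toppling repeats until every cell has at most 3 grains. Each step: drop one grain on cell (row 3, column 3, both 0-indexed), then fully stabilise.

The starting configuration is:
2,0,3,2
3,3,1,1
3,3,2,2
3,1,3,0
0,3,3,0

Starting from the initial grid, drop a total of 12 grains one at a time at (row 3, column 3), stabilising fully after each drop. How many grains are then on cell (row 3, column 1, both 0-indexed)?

2

0) 2,0,3,2
3,3,1,1
3,3,2,2
3,1,3,0
0,3,3,0
1) 2,0,3,2
3,3,1,1
3,3,2,2
3,1,3,1
0,3,3,0
2) 2,0,3,2
3,3,1,1
3,3,2,2
3,1,3,2
0,3,3,0
3) 2,0,3,2
3,3,1,1
3,3,2,2
3,1,3,3
0,3,3,0
4) 2,0,3,2
3,3,1,1
3,3,3,3
3,3,1,1
1,0,1,2
5) 2,0,3,2
3,3,1,1
3,3,3,3
3,3,1,2
1,0,1,2
6) 2,0,3,2
3,3,1,1
3,3,3,3
3,3,1,3
1,0,1,2
7) 3,1,3,2
1,1,3,2
2,3,2,1
1,2,0,2
2,1,2,3
8) 3,1,3,2
1,1,3,2
2,3,2,1
1,2,0,3
2,1,2,3
9) 3,1,3,2
1,1,3,2
2,3,2,2
1,2,1,1
2,1,3,0
10) 3,1,3,2
1,1,3,2
2,3,2,2
1,2,1,2
2,1,3,0
11) 3,1,3,2
1,1,3,2
2,3,2,2
1,2,1,3
2,1,3,0
12) 3,1,3,2
1,1,3,2
2,3,2,3
1,2,2,0
2,1,3,1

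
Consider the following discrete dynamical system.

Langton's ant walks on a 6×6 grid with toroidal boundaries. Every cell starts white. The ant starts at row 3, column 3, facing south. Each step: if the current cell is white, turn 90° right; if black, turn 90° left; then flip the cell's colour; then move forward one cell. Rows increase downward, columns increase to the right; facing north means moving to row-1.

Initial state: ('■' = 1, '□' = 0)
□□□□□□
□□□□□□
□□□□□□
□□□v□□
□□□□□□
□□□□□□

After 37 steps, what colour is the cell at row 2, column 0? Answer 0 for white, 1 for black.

gen 0: □□□□□□
□□□□□□
□□□□□□
□□□v□□
□□□□□□
□□□□□□
gen 1: □□□□□□
□□□□□□
□□□□□□
□□<■□□
□□□□□□
□□□□□□
gen 2: □□□□□□
□□□□□□
□□^□□□
□□■■□□
□□□□□□
□□□□□□
gen 3: □□□□□□
□□□□□□
□□■>□□
□□■■□□
□□□□□□
□□□□□□
gen 4: □□□□□□
□□□□□□
□□■■□□
□□■v□□
□□□□□□
□□□□□□
gen 5: □□□□□□
□□□□□□
□□■■□□
□□■□>□
□□□□□□
□□□□□□
gen 6: □□□□□□
□□□□□□
□□■■□□
□□■□■□
□□□□v□
□□□□□□
gen 7: □□□□□□
□□□□□□
□□■■□□
□□■□■□
□□□<■□
□□□□□□
gen 8: □□□□□□
□□□□□□
□□■■□□
□□■^■□
□□□■■□
□□□□□□
gen 9: □□□□□□
□□□□□□
□□■■□□
□□■■>□
□□□■■□
□□□□□□
gen 10: □□□□□□
□□□□□□
□□■■^□
□□■■□□
□□□■■□
□□□□□□
gen 11: □□□□□□
□□□□□□
□□■■■>
□□■■□□
□□□■■□
□□□□□□
gen 12: □□□□□□
□□□□□□
□□■■■■
□□■■□v
□□□■■□
□□□□□□
gen 13: □□□□□□
□□□□□□
□□■■■■
□□■■<■
□□□■■□
□□□□□□
gen 14: □□□□□□
□□□□□□
□□■■^■
□□■■■■
□□□■■□
□□□□□□
gen 15: □□□□□□
□□□□□□
□□■<□■
□□■■■■
□□□■■□
□□□□□□
gen 16: □□□□□□
□□□□□□
□□■□□■
□□■v■■
□□□■■□
□□□□□□
gen 17: □□□□□□
□□□□□□
□□■□□■
□□■□>■
□□□■■□
□□□□□□
gen 18: □□□□□□
□□□□□□
□□■□^■
□□■□□■
□□□■■□
□□□□□□
gen 19: □□□□□□
□□□□□□
□□■□■>
□□■□□■
□□□■■□
□□□□□□
gen 20: □□□□□□
□□□□□^
□□■□■□
□□■□□■
□□□■■□
□□□□□□
gen 21: □□□□□□
>□□□□■
□□■□■□
□□■□□■
□□□■■□
□□□□□□
gen 22: □□□□□□
■□□□□■
v□■□■□
□□■□□■
□□□■■□
□□□□□□
gen 23: □□□□□□
■□□□□■
■□■□■<
□□■□□■
□□□■■□
□□□□□□
gen 24: □□□□□□
■□□□□^
■□■□■■
□□■□□■
□□□■■□
□□□□□□
gen 25: □□□□□□
■□□□<□
■□■□■■
□□■□□■
□□□■■□
□□□□□□
gen 26: □□□□^□
■□□□■□
■□■□■■
□□■□□■
□□□■■□
□□□□□□
gen 27: □□□□■>
■□□□■□
■□■□■■
□□■□□■
□□□■■□
□□□□□□
gen 28: □□□□■■
■□□□■v
■□■□■■
□□■□□■
□□□■■□
□□□□□□
gen 29: □□□□■■
■□□□<■
■□■□■■
□□■□□■
□□□■■□
□□□□□□
gen 30: □□□□■■
■□□□□■
■□■□v■
□□■□□■
□□□■■□
□□□□□□
gen 31: □□□□■■
■□□□□■
■□■□□>
□□■□□■
□□□■■□
□□□□□□
gen 32: □□□□■■
■□□□□^
■□■□□□
□□■□□■
□□□■■□
□□□□□□
gen 33: □□□□■■
■□□□<□
■□■□□□
□□■□□■
□□□■■□
□□□□□□
gen 34: □□□□^■
■□□□■□
■□■□□□
□□■□□■
□□□■■□
□□□□□□
gen 35: □□□<□■
■□□□■□
■□■□□□
□□■□□■
□□□■■□
□□□□□□
gen 36: □□□■□■
■□□□■□
■□■□□□
□□■□□■
□□□■■□
□□□^□□
gen 37: □□□■□■
■□□□■□
■□■□□□
□□■□□■
□□□■■□
□□□■>□

1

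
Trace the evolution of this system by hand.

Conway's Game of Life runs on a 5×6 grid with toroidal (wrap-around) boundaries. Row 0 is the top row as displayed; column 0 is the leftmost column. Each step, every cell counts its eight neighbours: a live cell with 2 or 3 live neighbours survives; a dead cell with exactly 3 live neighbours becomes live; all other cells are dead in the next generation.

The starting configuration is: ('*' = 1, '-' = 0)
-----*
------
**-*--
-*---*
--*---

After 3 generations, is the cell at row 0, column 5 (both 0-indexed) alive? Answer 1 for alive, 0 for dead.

0

k=0  -----*
------
**-*--
-*---*
--*---
k=1  ------
*-----
***---
-*----
*-----
k=2  ------
*-----
*-*---
--*---
------
k=3  ------
-*----
------
-*----
------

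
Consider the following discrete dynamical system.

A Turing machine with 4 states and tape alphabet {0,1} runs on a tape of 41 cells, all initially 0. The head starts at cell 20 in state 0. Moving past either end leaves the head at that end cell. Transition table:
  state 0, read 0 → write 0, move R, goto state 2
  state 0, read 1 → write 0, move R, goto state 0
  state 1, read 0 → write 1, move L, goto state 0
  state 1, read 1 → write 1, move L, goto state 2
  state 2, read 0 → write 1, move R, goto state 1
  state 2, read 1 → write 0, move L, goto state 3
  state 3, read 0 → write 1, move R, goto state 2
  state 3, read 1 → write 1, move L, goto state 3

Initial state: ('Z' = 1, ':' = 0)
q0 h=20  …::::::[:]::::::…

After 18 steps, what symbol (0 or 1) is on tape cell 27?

0

k=0  q0 h=20  …::::::[:]::::::…
k=1  q2 h=21  …::::::[:]::::::…
k=2  q1 h=22  …:::::Z[:]::::::…
k=3  q0 h=21  …::::::[Z]Z:::::…
k=4  q0 h=22  …::::::[Z]::::::…
k=5  q0 h=23  …::::::[:]::::::…
k=6  q2 h=24  …::::::[:]::::::…
k=7  q1 h=25  …:::::Z[:]::::::…
k=8  q0 h=24  …::::::[Z]Z:::::…
k=9  q0 h=25  …::::::[Z]::::::…
k=10  q0 h=26  …::::::[:]::::::…
k=11  q2 h=27  …::::::[:]::::::…
k=12  q1 h=28  …:::::Z[:]::::::…
k=13  q0 h=27  …::::::[Z]Z:::::…
k=14  q0 h=28  …::::::[Z]::::::…
k=15  q0 h=29  …::::::[:]::::::…
k=16  q2 h=30  …::::::[:]::::::…
k=17  q1 h=31  …:::::Z[:]::::::…
k=18  q0 h=30  …::::::[Z]Z:::::…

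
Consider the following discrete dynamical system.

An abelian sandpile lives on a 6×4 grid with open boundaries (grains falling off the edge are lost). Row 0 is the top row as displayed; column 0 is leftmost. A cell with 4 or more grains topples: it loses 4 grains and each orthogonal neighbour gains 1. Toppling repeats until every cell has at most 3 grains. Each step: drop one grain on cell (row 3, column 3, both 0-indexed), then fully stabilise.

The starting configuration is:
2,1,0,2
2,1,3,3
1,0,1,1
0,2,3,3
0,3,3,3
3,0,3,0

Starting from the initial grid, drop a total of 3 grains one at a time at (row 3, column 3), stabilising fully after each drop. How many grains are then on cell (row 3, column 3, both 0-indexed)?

step 0: 2,1,0,2
2,1,3,3
1,0,1,1
0,2,3,3
0,3,3,3
3,0,3,0
step 1: 2,1,0,2
2,1,3,3
1,1,2,2
1,0,2,2
1,1,3,1
3,2,0,2
step 2: 2,1,0,2
2,1,3,3
1,1,2,2
1,0,2,3
1,1,3,1
3,2,0,2
step 3: 2,1,0,2
2,1,3,3
1,1,2,3
1,0,3,0
1,1,3,2
3,2,0,2

0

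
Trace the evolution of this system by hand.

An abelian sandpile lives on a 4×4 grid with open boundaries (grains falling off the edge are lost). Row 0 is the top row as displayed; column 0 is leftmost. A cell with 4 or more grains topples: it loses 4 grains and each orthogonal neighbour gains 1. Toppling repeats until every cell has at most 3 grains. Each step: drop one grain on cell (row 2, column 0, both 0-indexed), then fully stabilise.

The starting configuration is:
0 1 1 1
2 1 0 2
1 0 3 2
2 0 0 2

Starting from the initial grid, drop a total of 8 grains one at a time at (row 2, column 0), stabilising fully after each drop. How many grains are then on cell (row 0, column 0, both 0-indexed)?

step 0: 0 1 1 1
2 1 0 2
1 0 3 2
2 0 0 2
step 1: 0 1 1 1
2 1 0 2
2 0 3 2
2 0 0 2
step 2: 0 1 1 1
2 1 0 2
3 0 3 2
2 0 0 2
step 3: 0 1 1 1
3 1 0 2
0 1 3 2
3 0 0 2
step 4: 0 1 1 1
3 1 0 2
1 1 3 2
3 0 0 2
step 5: 0 1 1 1
3 1 0 2
2 1 3 2
3 0 0 2
step 6: 0 1 1 1
3 1 0 2
3 1 3 2
3 0 0 2
step 7: 1 1 1 1
0 2 0 2
2 2 3 2
0 1 0 2
step 8: 1 1 1 1
0 2 0 2
3 2 3 2
0 1 0 2

1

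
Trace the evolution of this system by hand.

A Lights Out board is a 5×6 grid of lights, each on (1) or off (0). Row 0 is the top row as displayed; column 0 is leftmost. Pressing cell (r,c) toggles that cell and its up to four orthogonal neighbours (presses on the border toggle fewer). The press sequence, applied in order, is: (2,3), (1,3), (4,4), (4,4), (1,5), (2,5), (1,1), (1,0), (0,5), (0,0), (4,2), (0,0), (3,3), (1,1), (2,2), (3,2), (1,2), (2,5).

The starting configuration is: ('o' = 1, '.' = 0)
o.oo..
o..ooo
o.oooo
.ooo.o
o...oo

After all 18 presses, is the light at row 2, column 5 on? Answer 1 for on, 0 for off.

t=0: o.oo..
o..ooo
o.oooo
.ooo.o
o...oo
t=1: o.oo..
o...oo
o....o
.oo..o
o...oo
t=2: o.o...
o.oo.o
o..o.o
.oo..o
o...oo
t=3: o.o...
o.oo.o
o..o.o
.oo.oo
o..o..
t=4: o.o...
o.oo.o
o..o.o
.oo..o
o...oo
t=5: o.o..o
o.ooo.
o..o..
.oo..o
o...oo
t=6: o.o..o
o.oooo
o..ooo
.oo...
o...oo
t=7: ooo..o
.o.ooo
oo.ooo
.oo...
o...oo
t=8: .oo..o
o..ooo
.o.ooo
.oo...
o...oo
t=9: .oo.o.
o..oo.
.o.ooo
.oo...
o...oo
t=10: o.o.o.
...oo.
.o.ooo
.oo...
o...oo
t=11: o.o.o.
...oo.
.o.ooo
.o....
oooooo
t=12: .oo.o.
o..oo.
.o.ooo
.o....
oooooo
t=13: .oo.o.
o..oo.
.o..oo
.oooo.
ooo.oo
t=14: ..o.o.
.oooo.
....oo
.oooo.
ooo.oo
t=15: ..o.o.
.o.oo.
.ooooo
.o.oo.
ooo.oo
t=16: ..o.o.
.o.oo.
.o.ooo
..o.o.
oo..oo
t=17: ....o.
..o.o.
.ooooo
..o.o.
oo..oo
t=18: ....o.
..o.oo
.ooo..
..o.oo
oo..oo

0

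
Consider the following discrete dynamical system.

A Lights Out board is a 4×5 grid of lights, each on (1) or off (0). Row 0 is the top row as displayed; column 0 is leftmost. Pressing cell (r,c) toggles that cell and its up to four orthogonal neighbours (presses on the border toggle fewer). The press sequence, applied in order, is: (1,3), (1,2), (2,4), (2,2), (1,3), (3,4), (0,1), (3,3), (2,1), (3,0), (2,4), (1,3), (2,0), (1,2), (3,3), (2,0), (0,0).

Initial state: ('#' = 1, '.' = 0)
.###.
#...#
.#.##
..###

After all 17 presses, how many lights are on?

5

gen 0: .###.
#...#
.#.##
..###
gen 1: .##..
#.##.
.#..#
..###
gen 2: .#...
##...
.##.#
..###
gen 3: .#...
##..#
.###.
..##.
gen 4: .#...
###.#
.....
...#.
gen 5: .#.#.
##.#.
...#.
...#.
gen 6: .#.#.
##.#.
...##
....#
gen 7: #.##.
#..#.
...##
....#
gen 8: #.##.
#..#.
....#
..##.
gen 9: #.##.
##.#.
###.#
.###.
gen 10: #.##.
##.#.
.##.#
#.##.
gen 11: #.##.
##.##
.###.
#.###
gen 12: #.#..
###..
.##..
#.###
gen 13: #.#..
.##..
#.#..
..###
gen 14: #....
...#.
#....
..###
gen 15: #....
...#.
#..#.
.....
gen 16: #....
#..#.
.#.#.
#....
gen 17: .#...
...#.
.#.#.
#....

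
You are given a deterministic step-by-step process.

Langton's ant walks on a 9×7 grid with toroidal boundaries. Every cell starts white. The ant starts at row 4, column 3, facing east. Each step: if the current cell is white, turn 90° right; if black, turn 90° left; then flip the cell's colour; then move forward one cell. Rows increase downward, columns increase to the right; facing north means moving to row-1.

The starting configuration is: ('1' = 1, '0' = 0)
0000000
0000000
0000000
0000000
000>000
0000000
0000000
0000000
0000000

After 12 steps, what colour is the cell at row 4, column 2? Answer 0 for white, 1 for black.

k=0  0000000
0000000
0000000
0000000
000>000
0000000
0000000
0000000
0000000
k=1  0000000
0000000
0000000
0000000
0001000
000v000
0000000
0000000
0000000
k=2  0000000
0000000
0000000
0000000
0001000
00<1000
0000000
0000000
0000000
k=3  0000000
0000000
0000000
0000000
00^1000
0011000
0000000
0000000
0000000
k=4  0000000
0000000
0000000
0000000
001>000
0011000
0000000
0000000
0000000
k=5  0000000
0000000
0000000
000^000
0010000
0011000
0000000
0000000
0000000
k=6  0000000
0000000
0000000
0001>00
0010000
0011000
0000000
0000000
0000000
k=7  0000000
0000000
0000000
0001100
0010v00
0011000
0000000
0000000
0000000
k=8  0000000
0000000
0000000
0001100
001<100
0011000
0000000
0000000
0000000
k=9  0000000
0000000
0000000
000^100
0011100
0011000
0000000
0000000
0000000
k=10  0000000
0000000
0000000
00<0100
0011100
0011000
0000000
0000000
0000000
k=11  0000000
0000000
00^0000
0010100
0011100
0011000
0000000
0000000
0000000
k=12  0000000
0000000
001>000
0010100
0011100
0011000
0000000
0000000
0000000

1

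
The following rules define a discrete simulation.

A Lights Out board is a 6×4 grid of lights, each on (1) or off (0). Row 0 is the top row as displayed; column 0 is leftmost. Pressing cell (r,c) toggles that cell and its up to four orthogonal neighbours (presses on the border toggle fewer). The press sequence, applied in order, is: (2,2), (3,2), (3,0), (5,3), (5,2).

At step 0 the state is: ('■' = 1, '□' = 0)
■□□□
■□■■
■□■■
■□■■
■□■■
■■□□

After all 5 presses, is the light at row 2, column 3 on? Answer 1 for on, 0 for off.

step 0: ■□□□
■□■■
■□■■
■□■■
■□■■
■■□□
step 1: ■□□□
■□□■
■■□□
■□□■
■□■■
■■□□
step 2: ■□□□
■□□■
■■■□
■■■□
■□□■
■■□□
step 3: ■□□□
■□□■
□■■□
□□■□
□□□■
■■□□
step 4: ■□□□
■□□■
□■■□
□□■□
□□□□
■■■■
step 5: ■□□□
■□□■
□■■□
□□■□
□□■□
■□□□

0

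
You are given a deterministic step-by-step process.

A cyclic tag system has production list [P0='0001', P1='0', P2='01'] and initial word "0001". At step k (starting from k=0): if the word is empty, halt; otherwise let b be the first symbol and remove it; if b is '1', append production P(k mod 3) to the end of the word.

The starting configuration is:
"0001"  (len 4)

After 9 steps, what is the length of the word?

gen 0: "0001"  (len 4)
gen 1: "001"  (len 3)
gen 2: "01"  (len 2)
gen 3: "1"  (len 1)
gen 4: "0001"  (len 4)
gen 5: "001"  (len 3)
gen 6: "01"  (len 2)
gen 7: "1"  (len 1)
gen 8: "0"  (len 1)
gen 9: (halted — word empty)

0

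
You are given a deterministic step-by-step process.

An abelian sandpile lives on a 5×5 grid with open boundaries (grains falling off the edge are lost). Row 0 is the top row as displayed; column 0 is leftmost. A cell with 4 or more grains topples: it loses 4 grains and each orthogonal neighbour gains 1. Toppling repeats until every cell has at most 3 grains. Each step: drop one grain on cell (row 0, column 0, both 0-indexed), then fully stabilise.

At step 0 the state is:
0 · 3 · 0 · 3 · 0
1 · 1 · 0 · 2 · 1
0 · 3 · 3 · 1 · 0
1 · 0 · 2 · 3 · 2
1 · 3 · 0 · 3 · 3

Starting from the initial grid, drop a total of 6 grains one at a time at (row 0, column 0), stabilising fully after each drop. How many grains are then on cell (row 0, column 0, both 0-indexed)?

[0] 0 · 3 · 0 · 3 · 0
1 · 1 · 0 · 2 · 1
0 · 3 · 3 · 1 · 0
1 · 0 · 2 · 3 · 2
1 · 3 · 0 · 3 · 3
[1] 1 · 3 · 0 · 3 · 0
1 · 1 · 0 · 2 · 1
0 · 3 · 3 · 1 · 0
1 · 0 · 2 · 3 · 2
1 · 3 · 0 · 3 · 3
[2] 2 · 3 · 0 · 3 · 0
1 · 1 · 0 · 2 · 1
0 · 3 · 3 · 1 · 0
1 · 0 · 2 · 3 · 2
1 · 3 · 0 · 3 · 3
[3] 3 · 3 · 0 · 3 · 0
1 · 1 · 0 · 2 · 1
0 · 3 · 3 · 1 · 0
1 · 0 · 2 · 3 · 2
1 · 3 · 0 · 3 · 3
[4] 1 · 0 · 1 · 3 · 0
2 · 2 · 0 · 2 · 1
0 · 3 · 3 · 1 · 0
1 · 0 · 2 · 3 · 2
1 · 3 · 0 · 3 · 3
[5] 2 · 0 · 1 · 3 · 0
2 · 2 · 0 · 2 · 1
0 · 3 · 3 · 1 · 0
1 · 0 · 2 · 3 · 2
1 · 3 · 0 · 3 · 3
[6] 3 · 0 · 1 · 3 · 0
2 · 2 · 0 · 2 · 1
0 · 3 · 3 · 1 · 0
1 · 0 · 2 · 3 · 2
1 · 3 · 0 · 3 · 3

3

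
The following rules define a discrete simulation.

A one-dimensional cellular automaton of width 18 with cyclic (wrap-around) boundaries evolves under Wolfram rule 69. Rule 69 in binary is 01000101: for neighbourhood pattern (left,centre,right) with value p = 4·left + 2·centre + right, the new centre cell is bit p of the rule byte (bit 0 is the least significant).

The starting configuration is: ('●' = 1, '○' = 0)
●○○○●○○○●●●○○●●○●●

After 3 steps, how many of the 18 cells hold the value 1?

[0] ●○○○●○○○●●●○○●●○●●
[1] ●○●○●○●○○○●○○○●○○○
[2] ●○●○●○●○●○●○●○●○●○
[3] ●○●○●○●○●○●○●○●○●○

9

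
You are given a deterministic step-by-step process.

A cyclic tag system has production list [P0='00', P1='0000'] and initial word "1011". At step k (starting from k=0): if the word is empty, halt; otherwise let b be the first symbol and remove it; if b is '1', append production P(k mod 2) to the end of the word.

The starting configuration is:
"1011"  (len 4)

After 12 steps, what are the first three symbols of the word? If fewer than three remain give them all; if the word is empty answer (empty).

t=0: "1011"  (len 4)
t=1: "01100"  (len 5)
t=2: "1100"  (len 4)
t=3: "10000"  (len 5)
t=4: "00000000"  (len 8)
t=5: "0000000"  (len 7)
t=6: "000000"  (len 6)
t=7: "00000"  (len 5)
t=8: "0000"  (len 4)
t=9: "000"  (len 3)
t=10: "00"  (len 2)
t=11: "0"  (len 1)
t=12: (halted — word empty)

(empty)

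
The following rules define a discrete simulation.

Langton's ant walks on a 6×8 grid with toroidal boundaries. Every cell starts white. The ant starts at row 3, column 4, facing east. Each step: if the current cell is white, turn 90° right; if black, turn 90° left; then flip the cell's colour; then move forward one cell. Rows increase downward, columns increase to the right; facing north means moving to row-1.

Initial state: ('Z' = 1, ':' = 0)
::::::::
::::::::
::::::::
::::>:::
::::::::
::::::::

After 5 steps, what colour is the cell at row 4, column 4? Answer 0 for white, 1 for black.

1

step 0: ::::::::
::::::::
::::::::
::::>:::
::::::::
::::::::
step 1: ::::::::
::::::::
::::::::
::::Z:::
::::v:::
::::::::
step 2: ::::::::
::::::::
::::::::
::::Z:::
:::<Z:::
::::::::
step 3: ::::::::
::::::::
::::::::
:::^Z:::
:::ZZ:::
::::::::
step 4: ::::::::
::::::::
::::::::
:::Z>:::
:::ZZ:::
::::::::
step 5: ::::::::
::::::::
::::^:::
:::Z::::
:::ZZ:::
::::::::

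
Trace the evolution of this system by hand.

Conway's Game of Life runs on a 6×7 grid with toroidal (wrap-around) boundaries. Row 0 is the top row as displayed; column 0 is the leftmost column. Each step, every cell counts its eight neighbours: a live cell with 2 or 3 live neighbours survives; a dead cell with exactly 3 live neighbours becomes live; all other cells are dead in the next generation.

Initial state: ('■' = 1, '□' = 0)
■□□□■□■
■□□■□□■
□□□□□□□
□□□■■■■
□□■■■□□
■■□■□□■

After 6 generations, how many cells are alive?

2

[0] ■□□□■□■
■□□■□□■
□□□□□□□
□□□■■■■
□□■■■□□
■■□■□□■
[1] □□■■■□□
■□□□□■■
■□□■□□□
□□■□□■□
□■□□□□□
□■□□□□■
[2] □■■■■□□
■■■□□■■
■■□□■■□
□■■□□□□
■■■□□□□
■■□■□□□
[3] □□□□■■□
□□□□□□□
□□□■■■□
□□□■□□■
□□□■□□□
□□□□■□□
[4] □□□□■■□
□□□■□□□
□□□■■■□
□□■■□■□
□□□■■□□
□□□■■■□
[5] □□□□□■□
□□□■□□□
□□□□□■□
□□■□□■□
□□□□□□□
□□□□□□□
[6] □□□□□□□
□□□□■□□
□□□□■□□
□□□□□□□
□□□□□□□
□□□□□□□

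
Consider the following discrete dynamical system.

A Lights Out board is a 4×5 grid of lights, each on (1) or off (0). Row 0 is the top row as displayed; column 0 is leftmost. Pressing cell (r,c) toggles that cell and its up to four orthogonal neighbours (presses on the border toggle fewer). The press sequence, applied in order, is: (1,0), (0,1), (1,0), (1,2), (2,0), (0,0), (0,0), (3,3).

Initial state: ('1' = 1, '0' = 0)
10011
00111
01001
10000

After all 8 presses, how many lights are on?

[0] 10011
00111
01001
10000
[1] 00011
11111
11001
10000
[2] 11111
10111
11001
10000
[3] 01111
01111
01001
10000
[4] 01011
00001
01101
10000
[5] 01011
10001
10101
00000
[6] 10011
00001
10101
00000
[7] 01011
10001
10101
00000
[8] 01011
10001
10111
00111

12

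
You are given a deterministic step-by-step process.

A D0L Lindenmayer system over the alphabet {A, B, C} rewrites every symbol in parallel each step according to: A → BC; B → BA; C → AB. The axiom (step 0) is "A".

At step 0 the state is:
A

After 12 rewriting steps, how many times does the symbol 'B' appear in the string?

2048

[0] A
[1] BC
[2] BAAB
[3] BABCBCBA
[4] BABCBAABBAABBABC
[5] BABCBAABBABCBCBABABCBCBABABCBAAB
[6] BABCBAABBABCBCBABABCBAABBAABBABCBABCBAABBAABBABCBABCBAABBABCBCBA
[7] BABCBAABBABCBCBABABCBAABBAABBABCBABCBAABBABCBCBABABCBCBABA…ABBABCBCBABABCBCBABABCBAABBABCBAABBABCBCBABABCBAABBAABBABC  (len 128)
[8] BABCBAABBABCBCBABABCBAABBAABBABCBABCBAABBABCBCBABABCBCBABA…ABBABCBCBABABCBAABBAABBABCBABCBAABBABCBCBABABCBCBABABCBAAB  (len 256)
[9] BABCBAABBABCBCBABABCBAABBAABBABCBABCBAABBABCBCBABABCBCBABA…ABBABCBCBABABCBAABBAABBABCBABCBAABBAABBABCBABCBAABBABCBCBA  (len 512)
[10] BABCBAABBABCBCBABABCBAABBAABBABCBABCBAABBABCBCBABABCBCBABA…ABBABCBCBABABCBCBABABCBAABBABCBAABBABCBCBABABCBAABBAABBABC  (len 1024)
[11] BABCBAABBABCBCBABABCBAABBAABBABCBABCBAABBABCBCBABABCBCBABA…ABBABCBCBABABCBAABBAABBABCBABCBAABBABCBCBABABCBCBABABCBAAB  (len 2048)
[12] BABCBAABBABCBCBABABCBAABBAABBABCBABCBAABBABCBCBABABCBCBABA…ABBABCBCBABABCBAABBAABBABCBABCBAABBAABBABCBABCBAABBABCBCBA  (len 4096)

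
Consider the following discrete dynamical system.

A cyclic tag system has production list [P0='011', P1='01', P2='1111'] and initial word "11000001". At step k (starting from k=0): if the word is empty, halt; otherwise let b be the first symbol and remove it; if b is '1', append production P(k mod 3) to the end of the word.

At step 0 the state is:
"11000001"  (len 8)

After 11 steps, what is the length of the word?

9

0) "11000001"  (len 8)
1) "1000001011"  (len 10)
2) "00000101101"  (len 11)
3) "0000101101"  (len 10)
4) "000101101"  (len 9)
5) "00101101"  (len 8)
6) "0101101"  (len 7)
7) "101101"  (len 6)
8) "0110101"  (len 7)
9) "110101"  (len 6)
10) "10101011"  (len 8)
11) "010101101"  (len 9)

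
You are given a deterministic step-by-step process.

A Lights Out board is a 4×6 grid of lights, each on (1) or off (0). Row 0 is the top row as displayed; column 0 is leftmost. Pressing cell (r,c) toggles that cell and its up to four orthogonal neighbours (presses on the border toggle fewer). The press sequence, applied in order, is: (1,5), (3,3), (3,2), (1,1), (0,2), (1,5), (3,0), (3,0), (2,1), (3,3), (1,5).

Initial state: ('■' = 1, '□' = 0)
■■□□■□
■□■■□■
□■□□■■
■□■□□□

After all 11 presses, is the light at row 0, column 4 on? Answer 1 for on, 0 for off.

1

step 0: ■■□□■□
■□■■□■
□■□□■■
■□■□□□
step 1: ■■□□■■
■□■■■□
□■□□■□
■□■□□□
step 2: ■■□□■■
■□■■■□
□■□■■□
■□□■■□
step 3: ■■□□■■
■□■■■□
□■■■■□
■■■□■□
step 4: ■□□□■■
□■□■■□
□□■■■□
■■■□■□
step 5: ■■■■■■
□■■■■□
□□■■■□
■■■□■□
step 6: ■■■■■□
□■■■□■
□□■■■■
■■■□■□
step 7: ■■■■■□
□■■■□■
■□■■■■
□□■□■□
step 8: ■■■■■□
□■■■□■
□□■■■■
■■■□■□
step 9: ■■■■■□
□□■■□■
■■□■■■
■□■□■□
step 10: ■■■■■□
□□■■□■
■■□□■■
■□□■□□
step 11: ■■■■■■
□□■■■□
■■□□■□
■□□■□□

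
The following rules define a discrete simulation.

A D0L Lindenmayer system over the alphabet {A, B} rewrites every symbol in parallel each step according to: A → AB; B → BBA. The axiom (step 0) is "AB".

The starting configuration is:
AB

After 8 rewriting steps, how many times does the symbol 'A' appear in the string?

1597

step 0: AB
step 1: ABBBA
step 2: ABBBABBABBAAB
step 3: ABBBABBABBAABBBABBAABBBABBAABABBBA
step 4: ABBBABBABBAABBBABBAABBBABBAABABBBABBABBAABBBABBAABABBBABBABBAABBBABBAABABBBAABBBABBABBAAB
step 5: ABBBABBABBAABBBABBAABBBABBAABABBBABBABBAABBBABBAABABBBABBA…ABBAABABBBAABBBABBABBAABABBBABBABBAABBBABBAABBBABBAABABBBA  (len 233)
step 6: ABBBABBABBAABBBABBAABBBABBAABABBBABBABBAABBBABBAABABBBABBA…BBABBABBAABBBABBAABABBBABBABBAABBBABBAABABBBAABBBABBABBAAB  (len 610)
step 7: ABBBABBABBAABBBABBAABBBABBAABABBBABBABBAABBBABBAABABBBABBA…ABBAABABBBAABBBABBABBAABABBBABBABBAABBBABBAABBBABBAABABBBA  (len 1597)
step 8: ABBBABBABBAABBBABBAABBBABBAABABBBABBABBAABBBABBAABABBBABBA…BBABBABBAABBBABBAABABBBABBABBAABBBABBAABABBBAABBBABBABBAAB  (len 4181)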